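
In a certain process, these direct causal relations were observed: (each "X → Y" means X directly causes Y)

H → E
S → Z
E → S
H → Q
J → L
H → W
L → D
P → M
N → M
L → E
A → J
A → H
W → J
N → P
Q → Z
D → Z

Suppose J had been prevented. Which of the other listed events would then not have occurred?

Downstream of J: L, D, E, S, Z.
Of those, still caused via another path: E, S, Z.
The remainder have no surviving cause.

D, L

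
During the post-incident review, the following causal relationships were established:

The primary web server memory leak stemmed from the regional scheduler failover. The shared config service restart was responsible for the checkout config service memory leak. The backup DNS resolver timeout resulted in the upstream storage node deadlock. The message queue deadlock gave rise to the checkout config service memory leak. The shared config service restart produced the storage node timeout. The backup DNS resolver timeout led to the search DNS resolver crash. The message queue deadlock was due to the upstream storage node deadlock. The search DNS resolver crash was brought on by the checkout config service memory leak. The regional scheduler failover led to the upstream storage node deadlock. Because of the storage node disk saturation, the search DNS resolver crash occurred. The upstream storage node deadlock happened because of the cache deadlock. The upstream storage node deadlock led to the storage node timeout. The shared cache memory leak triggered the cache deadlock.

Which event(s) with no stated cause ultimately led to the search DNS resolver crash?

the backup DNS resolver timeout, the regional scheduler failover, the shared cache memory leak, the shared config service restart, the storage node disk saturation

Tracing upstream from the search DNS resolver crash: the search DNS resolver crash ← the checkout config service memory leak ← the message queue deadlock ← the upstream storage node deadlock ← the regional scheduler failover.
A separate upstream branch: the search DNS resolver crash ← the backup DNS resolver timeout.
A separate upstream branch: the search DNS resolver crash ← the checkout config service memory leak ← the message queue deadlock ← the upstream storage node deadlock ← the cache deadlock ← the shared cache memory leak.
A separate upstream branch: the search DNS resolver crash ← the storage node disk saturation.
A separate upstream branch: the search DNS resolver crash ← the checkout config service memory leak ← the shared config service restart.
Each of those chain origins has no stated cause.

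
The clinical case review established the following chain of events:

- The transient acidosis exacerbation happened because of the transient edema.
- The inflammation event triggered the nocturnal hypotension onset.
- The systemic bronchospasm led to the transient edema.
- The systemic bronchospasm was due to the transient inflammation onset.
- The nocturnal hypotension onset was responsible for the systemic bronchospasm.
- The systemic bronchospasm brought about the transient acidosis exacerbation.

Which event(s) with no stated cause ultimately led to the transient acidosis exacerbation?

Tracing upstream from the transient acidosis exacerbation: the transient acidosis exacerbation ← the systemic bronchospasm ← the nocturnal hypotension onset ← the inflammation event.
A separate upstream branch: the transient acidosis exacerbation ← the systemic bronchospasm ← the transient inflammation onset.
Each of those chain origins has no stated cause.

the inflammation event, the transient inflammation onset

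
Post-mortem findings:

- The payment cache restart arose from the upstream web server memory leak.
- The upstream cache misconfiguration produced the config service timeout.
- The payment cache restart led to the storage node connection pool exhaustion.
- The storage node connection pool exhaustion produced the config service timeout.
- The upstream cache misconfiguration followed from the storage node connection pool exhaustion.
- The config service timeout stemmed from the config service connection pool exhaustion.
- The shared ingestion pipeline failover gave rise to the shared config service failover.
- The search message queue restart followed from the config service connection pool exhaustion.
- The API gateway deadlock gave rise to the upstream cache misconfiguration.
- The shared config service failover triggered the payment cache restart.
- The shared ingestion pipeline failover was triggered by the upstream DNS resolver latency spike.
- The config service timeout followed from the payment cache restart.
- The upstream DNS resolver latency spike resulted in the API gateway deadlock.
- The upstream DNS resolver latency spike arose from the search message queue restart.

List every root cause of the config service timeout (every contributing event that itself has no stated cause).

the config service connection pool exhaustion, the upstream web server memory leak

Tracing upstream from the config service timeout: the config service timeout ← the config service connection pool exhaustion.
A separate upstream branch: the config service timeout ← the payment cache restart ← the upstream web server memory leak.
Each of those chain origins has no stated cause.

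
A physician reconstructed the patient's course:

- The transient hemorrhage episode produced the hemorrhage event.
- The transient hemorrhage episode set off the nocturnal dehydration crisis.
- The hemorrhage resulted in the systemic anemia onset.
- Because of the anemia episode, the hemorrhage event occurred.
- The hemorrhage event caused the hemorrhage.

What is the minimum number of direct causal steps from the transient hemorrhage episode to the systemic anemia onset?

Shortest chain: the transient hemorrhage episode → the hemorrhage event → the hemorrhage → the systemic anemia onset.

3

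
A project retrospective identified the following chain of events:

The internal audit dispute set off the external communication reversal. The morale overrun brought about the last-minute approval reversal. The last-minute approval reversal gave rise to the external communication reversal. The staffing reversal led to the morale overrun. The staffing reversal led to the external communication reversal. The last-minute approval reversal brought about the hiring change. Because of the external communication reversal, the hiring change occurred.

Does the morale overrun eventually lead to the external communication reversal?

There is a causal chain: the morale overrun → the last-minute approval reversal → the external communication reversal.

Yes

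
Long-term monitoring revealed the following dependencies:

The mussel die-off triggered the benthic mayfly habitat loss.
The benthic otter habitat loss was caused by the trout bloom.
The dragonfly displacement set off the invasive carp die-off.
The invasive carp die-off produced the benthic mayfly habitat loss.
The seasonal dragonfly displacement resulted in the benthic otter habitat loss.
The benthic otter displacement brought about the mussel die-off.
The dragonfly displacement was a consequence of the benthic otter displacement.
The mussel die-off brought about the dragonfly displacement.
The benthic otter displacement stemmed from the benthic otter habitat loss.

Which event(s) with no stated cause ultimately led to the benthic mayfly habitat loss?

the seasonal dragonfly displacement, the trout bloom

Tracing upstream from the benthic mayfly habitat loss: the benthic mayfly habitat loss ← the mussel die-off ← the benthic otter displacement ← the benthic otter habitat loss ← the seasonal dragonfly displacement.
A separate upstream branch: the benthic mayfly habitat loss ← the mussel die-off ← the benthic otter displacement ← the benthic otter habitat loss ← the trout bloom.
Each of those chain origins has no stated cause.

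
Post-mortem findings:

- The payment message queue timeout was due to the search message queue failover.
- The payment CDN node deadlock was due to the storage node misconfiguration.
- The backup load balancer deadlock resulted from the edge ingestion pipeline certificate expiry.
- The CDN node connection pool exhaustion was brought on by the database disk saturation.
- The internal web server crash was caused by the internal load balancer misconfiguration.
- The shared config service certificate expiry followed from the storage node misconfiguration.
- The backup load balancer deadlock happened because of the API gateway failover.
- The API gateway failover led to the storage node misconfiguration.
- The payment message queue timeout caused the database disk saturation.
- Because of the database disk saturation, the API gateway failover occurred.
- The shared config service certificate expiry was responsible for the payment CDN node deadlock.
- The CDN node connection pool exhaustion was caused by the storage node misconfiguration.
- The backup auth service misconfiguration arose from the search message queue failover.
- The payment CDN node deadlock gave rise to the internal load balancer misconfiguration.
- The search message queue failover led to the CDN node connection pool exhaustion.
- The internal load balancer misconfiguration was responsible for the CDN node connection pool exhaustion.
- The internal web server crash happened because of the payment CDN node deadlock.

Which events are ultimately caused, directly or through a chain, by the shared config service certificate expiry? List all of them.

Direct effects: the payment CDN node deadlock.
2 steps out: the internal load balancer misconfiguration, the internal web server crash.
3 steps out: the CDN node connection pool exhaustion.
Not reachable from it: the search message queue failover, the payment message queue timeout, the backup auth service misconfiguration, the database disk saturation, the API gateway failover, the storage node misconfiguration, the edge ingestion pipeline certificate expiry, the backup load balancer deadlock.

the CDN node connection pool exhaustion, the internal load balancer misconfiguration, the internal web server crash, the payment CDN node deadlock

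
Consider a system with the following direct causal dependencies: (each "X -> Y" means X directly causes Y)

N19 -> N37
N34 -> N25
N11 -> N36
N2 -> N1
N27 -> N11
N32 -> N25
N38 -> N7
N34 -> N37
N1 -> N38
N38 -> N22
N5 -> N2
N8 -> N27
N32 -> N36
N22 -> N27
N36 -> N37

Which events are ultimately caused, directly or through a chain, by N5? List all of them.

N1, N11, N2, N22, N27, N36, N37, N38, N7

Direct effects: N2.
2 steps out: N1.
3 steps out: N38.
4 steps out: N22, N7.
5 steps out: N27.
6 steps out: N11.
7 steps out: N36.
8 steps out: N37.
Not reachable from it: N32, N8, N34, N25, N19.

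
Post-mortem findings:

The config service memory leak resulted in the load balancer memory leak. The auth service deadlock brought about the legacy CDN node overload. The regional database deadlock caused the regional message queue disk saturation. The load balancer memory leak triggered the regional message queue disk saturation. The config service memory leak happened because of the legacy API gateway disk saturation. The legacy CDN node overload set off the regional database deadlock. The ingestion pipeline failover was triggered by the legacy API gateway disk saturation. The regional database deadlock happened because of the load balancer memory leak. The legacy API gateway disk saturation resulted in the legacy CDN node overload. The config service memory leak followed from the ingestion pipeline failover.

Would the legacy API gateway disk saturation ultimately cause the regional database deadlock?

Yes

There is a causal chain: the legacy API gateway disk saturation → the legacy CDN node overload → the regional database deadlock.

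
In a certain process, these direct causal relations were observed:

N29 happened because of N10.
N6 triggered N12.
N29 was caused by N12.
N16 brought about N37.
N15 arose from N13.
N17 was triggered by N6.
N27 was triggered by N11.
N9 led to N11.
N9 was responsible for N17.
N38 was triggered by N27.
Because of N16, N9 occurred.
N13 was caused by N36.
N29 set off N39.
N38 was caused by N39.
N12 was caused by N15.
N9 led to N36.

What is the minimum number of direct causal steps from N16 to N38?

Shortest chain: N16 → N9 → N11 → N27 → N38.

4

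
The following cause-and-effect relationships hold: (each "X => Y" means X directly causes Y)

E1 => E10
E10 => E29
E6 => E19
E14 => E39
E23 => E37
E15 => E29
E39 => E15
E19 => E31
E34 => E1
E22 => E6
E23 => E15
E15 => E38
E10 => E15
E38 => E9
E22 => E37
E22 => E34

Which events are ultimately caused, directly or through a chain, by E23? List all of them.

E15, E29, E37, E38, E9

Direct effects: E37, E15.
2 steps out: E29, E38.
3 steps out: E9.
Not reachable from it: E22, E6, E19, E31, E34, E1, E10, E14, E39.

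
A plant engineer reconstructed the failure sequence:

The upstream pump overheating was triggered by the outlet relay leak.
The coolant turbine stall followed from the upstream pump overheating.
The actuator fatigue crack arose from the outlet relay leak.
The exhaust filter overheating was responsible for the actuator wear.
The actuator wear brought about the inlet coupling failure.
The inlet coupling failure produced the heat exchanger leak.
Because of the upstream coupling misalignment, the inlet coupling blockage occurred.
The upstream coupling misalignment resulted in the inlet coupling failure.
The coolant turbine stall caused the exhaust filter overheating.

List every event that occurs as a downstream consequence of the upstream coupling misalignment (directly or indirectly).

the heat exchanger leak, the inlet coupling blockage, the inlet coupling failure

Direct effects: the inlet coupling blockage, the inlet coupling failure.
2 steps out: the heat exchanger leak.
Not reachable from it: the outlet relay leak, the upstream pump overheating, the actuator fatigue crack, the coolant turbine stall, the exhaust filter overheating, the actuator wear.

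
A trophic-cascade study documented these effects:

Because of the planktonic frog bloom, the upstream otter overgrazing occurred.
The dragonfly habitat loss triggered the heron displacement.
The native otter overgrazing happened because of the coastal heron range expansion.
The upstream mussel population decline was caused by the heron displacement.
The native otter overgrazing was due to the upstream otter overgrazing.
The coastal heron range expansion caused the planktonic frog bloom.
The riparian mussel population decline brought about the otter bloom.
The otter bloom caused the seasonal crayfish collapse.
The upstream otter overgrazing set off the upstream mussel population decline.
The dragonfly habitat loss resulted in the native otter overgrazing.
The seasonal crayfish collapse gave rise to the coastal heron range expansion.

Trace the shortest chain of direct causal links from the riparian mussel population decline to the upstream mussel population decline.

the riparian mussel population decline → the otter bloom
the otter bloom → the seasonal crayfish collapse
the seasonal crayfish collapse → the coastal heron range expansion
the coastal heron range expansion → the planktonic frog bloom
the planktonic frog bloom → the upstream otter overgrazing
the upstream otter overgrazing → the upstream mussel population decline
Length: 6 steps.

the riparian mussel population decline → the otter bloom → the seasonal crayfish collapse → the coastal heron range expansion → the planktonic frog bloom → the upstream otter overgrazing → the upstream mussel population decline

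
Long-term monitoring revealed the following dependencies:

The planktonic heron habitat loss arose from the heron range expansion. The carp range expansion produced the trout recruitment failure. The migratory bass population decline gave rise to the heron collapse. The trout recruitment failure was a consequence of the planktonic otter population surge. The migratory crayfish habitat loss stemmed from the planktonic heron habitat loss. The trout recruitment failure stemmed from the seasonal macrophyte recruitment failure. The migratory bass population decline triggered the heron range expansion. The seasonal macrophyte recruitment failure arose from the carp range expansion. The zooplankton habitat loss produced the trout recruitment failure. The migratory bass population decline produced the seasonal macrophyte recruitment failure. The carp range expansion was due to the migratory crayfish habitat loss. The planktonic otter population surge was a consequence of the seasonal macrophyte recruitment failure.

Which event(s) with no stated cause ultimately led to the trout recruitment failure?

the migratory bass population decline, the zooplankton habitat loss

Tracing upstream from the trout recruitment failure: the trout recruitment failure ← the seasonal macrophyte recruitment failure ← the migratory bass population decline.
A separate upstream branch: the trout recruitment failure ← the zooplankton habitat loss.
Each of those chain origins has no stated cause.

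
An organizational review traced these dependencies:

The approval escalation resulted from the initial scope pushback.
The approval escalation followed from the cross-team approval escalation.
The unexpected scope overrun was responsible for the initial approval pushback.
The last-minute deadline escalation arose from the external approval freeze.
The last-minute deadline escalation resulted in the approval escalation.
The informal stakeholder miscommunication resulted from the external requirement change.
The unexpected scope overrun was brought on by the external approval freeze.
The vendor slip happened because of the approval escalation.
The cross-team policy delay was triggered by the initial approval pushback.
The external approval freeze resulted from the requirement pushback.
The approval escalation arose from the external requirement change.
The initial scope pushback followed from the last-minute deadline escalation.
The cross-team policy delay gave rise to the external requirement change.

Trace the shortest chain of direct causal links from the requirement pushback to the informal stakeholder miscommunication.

the requirement pushback → the external approval freeze → the unexpected scope overrun → the initial approval pushback → the cross-team policy delay → the external requirement change → the informal stakeholder miscommunication

the requirement pushback → the external approval freeze
the external approval freeze → the unexpected scope overrun
the unexpected scope overrun → the initial approval pushback
the initial approval pushback → the cross-team policy delay
the cross-team policy delay → the external requirement change
the external requirement change → the informal stakeholder miscommunication
Length: 6 steps.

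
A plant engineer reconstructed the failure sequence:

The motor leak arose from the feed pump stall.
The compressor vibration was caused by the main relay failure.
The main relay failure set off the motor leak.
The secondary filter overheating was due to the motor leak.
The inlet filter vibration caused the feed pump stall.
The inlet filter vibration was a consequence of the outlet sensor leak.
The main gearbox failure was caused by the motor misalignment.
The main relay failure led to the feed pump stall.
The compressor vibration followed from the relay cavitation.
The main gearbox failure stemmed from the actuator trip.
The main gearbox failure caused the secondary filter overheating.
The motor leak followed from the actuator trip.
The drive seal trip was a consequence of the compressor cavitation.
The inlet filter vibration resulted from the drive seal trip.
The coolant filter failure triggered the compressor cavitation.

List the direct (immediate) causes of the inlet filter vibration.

the drive seal trip, the outlet sensor leak

Upstream contributors include the coolant filter failure, the compressor cavitation, but only the drive seal trip, the outlet sensor leak feed directly into the inlet filter vibration.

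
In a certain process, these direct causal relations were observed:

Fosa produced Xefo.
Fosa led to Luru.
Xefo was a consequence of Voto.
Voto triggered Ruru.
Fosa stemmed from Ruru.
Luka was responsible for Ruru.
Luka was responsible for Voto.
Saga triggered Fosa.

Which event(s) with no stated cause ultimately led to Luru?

Luka, Saga

Tracing upstream from Luru: Luru ← Fosa ← Saga.
A separate upstream branch: Luru ← Fosa ← Ruru ← Luka.
Each of those chain origins has no stated cause.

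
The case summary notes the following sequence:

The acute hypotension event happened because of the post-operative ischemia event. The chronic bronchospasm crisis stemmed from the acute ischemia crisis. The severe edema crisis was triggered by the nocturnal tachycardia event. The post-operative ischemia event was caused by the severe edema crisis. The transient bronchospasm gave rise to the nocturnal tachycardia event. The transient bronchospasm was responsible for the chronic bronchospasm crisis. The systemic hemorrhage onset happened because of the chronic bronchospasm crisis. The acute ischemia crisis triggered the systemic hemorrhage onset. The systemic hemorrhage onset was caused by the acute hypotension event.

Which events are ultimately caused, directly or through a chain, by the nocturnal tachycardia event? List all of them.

the acute hypotension event, the post-operative ischemia event, the severe edema crisis, the systemic hemorrhage onset

Direct effects: the severe edema crisis.
2 steps out: the post-operative ischemia event.
3 steps out: the acute hypotension event.
4 steps out: the systemic hemorrhage onset.
Not reachable from it: the acute ischemia crisis, the transient bronchospasm, the chronic bronchospasm crisis.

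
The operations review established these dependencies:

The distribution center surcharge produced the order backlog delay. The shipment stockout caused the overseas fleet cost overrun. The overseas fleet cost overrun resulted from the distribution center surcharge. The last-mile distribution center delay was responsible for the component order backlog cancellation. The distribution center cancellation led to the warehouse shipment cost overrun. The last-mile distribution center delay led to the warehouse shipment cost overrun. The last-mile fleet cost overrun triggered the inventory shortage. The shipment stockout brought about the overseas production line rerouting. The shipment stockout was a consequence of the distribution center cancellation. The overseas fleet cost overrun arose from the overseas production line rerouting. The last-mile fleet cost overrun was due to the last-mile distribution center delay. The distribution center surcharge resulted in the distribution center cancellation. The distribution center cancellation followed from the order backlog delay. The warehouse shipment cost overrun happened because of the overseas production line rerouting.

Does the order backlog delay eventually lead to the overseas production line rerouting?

Yes

There is a causal chain: the order backlog delay → the distribution center cancellation → the shipment stockout → the overseas production line rerouting.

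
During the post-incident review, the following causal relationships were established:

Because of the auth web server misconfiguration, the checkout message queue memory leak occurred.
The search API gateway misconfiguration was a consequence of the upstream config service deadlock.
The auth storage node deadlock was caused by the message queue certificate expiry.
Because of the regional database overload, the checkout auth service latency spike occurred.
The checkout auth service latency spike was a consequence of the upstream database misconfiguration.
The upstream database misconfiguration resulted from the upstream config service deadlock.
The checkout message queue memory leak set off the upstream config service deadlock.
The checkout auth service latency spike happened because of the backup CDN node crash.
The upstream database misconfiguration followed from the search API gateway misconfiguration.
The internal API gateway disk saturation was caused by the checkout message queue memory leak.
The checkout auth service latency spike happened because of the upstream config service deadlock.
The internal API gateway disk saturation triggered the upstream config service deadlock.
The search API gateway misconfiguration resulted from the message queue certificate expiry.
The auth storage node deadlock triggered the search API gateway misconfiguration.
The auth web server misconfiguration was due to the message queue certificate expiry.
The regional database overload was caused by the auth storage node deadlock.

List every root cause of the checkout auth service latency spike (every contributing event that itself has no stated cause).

Tracing upstream from the checkout auth service latency spike: the checkout auth service latency spike ← the upstream database misconfiguration ← the search API gateway misconfiguration ← the message queue certificate expiry.
A separate upstream branch: the checkout auth service latency spike ← the backup CDN node crash.
Each of those chain origins has no stated cause.

the backup CDN node crash, the message queue certificate expiry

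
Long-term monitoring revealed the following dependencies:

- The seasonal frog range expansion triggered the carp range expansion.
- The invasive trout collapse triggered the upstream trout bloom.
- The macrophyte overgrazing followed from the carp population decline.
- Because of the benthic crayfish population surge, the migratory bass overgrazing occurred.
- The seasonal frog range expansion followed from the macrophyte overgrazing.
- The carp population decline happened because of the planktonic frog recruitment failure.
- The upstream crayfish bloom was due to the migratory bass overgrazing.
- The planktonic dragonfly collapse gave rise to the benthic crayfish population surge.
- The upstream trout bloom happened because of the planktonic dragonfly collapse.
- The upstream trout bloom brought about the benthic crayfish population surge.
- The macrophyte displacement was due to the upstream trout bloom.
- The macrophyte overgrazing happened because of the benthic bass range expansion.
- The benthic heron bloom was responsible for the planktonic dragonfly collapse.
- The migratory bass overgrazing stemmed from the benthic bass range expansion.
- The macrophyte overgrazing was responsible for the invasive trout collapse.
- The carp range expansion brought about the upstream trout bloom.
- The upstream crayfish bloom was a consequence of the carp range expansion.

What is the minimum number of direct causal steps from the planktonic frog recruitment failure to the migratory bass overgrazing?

6

Shortest chain: the planktonic frog recruitment failure → the carp population decline → the macrophyte overgrazing → the invasive trout collapse → the upstream trout bloom → the benthic crayfish population surge → the migratory bass overgrazing.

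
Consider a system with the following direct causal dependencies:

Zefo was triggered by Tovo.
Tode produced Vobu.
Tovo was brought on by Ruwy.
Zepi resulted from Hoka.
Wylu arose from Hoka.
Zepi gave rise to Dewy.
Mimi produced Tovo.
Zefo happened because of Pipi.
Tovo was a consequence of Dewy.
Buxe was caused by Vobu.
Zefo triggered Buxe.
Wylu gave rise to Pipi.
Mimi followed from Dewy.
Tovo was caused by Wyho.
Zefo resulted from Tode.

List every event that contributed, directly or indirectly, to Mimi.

Dewy, Hoka, Zepi

Immediate cause of Mimi: Dewy.
Further upstream: Hoka, Zepi.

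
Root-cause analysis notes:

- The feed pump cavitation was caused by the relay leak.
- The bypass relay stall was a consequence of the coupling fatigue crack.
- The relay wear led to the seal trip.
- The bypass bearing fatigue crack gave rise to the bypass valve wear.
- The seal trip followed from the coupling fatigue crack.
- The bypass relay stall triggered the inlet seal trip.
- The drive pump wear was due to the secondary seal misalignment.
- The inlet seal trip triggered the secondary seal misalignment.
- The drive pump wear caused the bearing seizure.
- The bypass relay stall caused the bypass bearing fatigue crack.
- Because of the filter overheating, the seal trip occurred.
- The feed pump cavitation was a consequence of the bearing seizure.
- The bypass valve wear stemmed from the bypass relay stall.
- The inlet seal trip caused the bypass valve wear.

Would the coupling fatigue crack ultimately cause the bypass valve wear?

There is a causal chain: the coupling fatigue crack → the bypass relay stall → the bypass valve wear.

Yes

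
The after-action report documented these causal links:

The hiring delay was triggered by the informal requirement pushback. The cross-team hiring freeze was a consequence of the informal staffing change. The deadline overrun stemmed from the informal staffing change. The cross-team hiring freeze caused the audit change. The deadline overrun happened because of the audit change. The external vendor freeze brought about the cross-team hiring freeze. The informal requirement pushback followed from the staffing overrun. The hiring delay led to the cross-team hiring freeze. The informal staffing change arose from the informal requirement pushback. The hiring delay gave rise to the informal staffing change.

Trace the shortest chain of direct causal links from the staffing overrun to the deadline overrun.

the staffing overrun → the informal requirement pushback → the informal staffing change → the deadline overrun

the staffing overrun → the informal requirement pushback
the informal requirement pushback → the informal staffing change
the informal staffing change → the deadline overrun
Length: 3 steps.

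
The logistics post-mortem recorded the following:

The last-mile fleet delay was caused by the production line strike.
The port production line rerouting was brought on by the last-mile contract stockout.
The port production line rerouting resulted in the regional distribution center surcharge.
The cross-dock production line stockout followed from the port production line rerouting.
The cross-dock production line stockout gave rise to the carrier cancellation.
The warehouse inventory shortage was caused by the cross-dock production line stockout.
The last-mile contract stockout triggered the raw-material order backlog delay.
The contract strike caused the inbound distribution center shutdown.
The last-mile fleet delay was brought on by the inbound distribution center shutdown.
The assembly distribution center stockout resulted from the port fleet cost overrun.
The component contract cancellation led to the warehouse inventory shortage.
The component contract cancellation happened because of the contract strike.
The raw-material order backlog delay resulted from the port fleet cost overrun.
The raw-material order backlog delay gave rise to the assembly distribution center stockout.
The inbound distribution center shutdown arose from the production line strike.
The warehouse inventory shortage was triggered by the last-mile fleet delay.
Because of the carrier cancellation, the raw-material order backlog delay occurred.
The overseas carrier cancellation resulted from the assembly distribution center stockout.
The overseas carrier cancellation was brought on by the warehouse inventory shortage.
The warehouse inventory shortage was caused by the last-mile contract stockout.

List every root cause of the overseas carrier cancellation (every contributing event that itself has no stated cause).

the contract strike, the last-mile contract stockout, the port fleet cost overrun, the production line strike

Tracing upstream from the overseas carrier cancellation: the overseas carrier cancellation ← the warehouse inventory shortage ← the component contract cancellation ← the contract strike.
A separate upstream branch: the overseas carrier cancellation ← the warehouse inventory shortage ← the last-mile contract stockout.
A separate upstream branch: the overseas carrier cancellation ← the assembly distribution center stockout ← the port fleet cost overrun.
A separate upstream branch: the overseas carrier cancellation ← the warehouse inventory shortage ← the last-mile fleet delay ← the production line strike.
Each of those chain origins has no stated cause.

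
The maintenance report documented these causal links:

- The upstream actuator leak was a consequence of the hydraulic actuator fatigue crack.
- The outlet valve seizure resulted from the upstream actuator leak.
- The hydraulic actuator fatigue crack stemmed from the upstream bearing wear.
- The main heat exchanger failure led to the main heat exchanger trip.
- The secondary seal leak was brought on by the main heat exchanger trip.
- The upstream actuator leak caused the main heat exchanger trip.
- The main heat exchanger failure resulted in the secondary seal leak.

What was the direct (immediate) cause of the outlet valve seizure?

Upstream contributors include the upstream bearing wear, the hydraulic actuator fatigue crack, but only the upstream actuator leak feeds directly into the outlet valve seizure.

the upstream actuator leak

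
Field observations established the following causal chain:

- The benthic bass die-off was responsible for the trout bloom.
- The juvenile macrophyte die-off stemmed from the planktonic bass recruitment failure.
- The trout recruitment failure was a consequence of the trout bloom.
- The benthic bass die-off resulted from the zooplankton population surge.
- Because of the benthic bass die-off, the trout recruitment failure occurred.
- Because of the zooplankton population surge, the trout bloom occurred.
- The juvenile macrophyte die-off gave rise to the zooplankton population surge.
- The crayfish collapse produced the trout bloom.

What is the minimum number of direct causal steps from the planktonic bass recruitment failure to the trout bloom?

Shortest chain: the planktonic bass recruitment failure → the juvenile macrophyte die-off → the zooplankton population surge → the trout bloom.

3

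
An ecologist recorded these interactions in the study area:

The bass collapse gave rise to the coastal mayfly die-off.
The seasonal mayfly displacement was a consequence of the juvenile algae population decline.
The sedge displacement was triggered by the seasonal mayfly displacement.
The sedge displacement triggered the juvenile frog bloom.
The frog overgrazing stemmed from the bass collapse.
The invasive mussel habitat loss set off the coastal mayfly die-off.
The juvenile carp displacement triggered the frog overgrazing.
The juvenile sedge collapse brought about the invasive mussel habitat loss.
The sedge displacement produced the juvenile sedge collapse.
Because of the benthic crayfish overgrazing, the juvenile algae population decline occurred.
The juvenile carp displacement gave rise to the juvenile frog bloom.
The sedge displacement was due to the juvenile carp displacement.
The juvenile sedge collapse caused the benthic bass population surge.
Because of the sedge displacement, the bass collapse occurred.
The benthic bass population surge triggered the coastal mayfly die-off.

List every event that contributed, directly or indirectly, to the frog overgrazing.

the bass collapse, the benthic crayfish overgrazing, the juvenile algae population decline, the juvenile carp displacement, the seasonal mayfly displacement, the sedge displacement

Immediate causes of the frog overgrazing: the juvenile carp displacement, the bass collapse.
Further upstream: the benthic crayfish overgrazing, the juvenile algae population decline, the seasonal mayfly displacement, the sedge displacement.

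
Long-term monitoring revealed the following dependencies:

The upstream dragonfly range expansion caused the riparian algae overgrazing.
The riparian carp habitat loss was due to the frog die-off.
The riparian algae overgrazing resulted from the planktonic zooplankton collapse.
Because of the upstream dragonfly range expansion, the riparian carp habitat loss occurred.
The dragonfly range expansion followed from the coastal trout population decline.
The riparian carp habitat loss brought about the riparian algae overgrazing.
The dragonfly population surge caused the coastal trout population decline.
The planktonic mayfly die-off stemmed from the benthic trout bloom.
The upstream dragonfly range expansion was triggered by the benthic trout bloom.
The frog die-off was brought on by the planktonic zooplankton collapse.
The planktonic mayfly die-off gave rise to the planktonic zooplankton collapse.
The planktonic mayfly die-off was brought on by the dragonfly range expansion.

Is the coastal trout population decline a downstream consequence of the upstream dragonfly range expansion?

No

The upstream dragonfly range expansion leads to the riparian carp habitat loss, the riparian algae overgrazing; the coastal trout population decline is not among them.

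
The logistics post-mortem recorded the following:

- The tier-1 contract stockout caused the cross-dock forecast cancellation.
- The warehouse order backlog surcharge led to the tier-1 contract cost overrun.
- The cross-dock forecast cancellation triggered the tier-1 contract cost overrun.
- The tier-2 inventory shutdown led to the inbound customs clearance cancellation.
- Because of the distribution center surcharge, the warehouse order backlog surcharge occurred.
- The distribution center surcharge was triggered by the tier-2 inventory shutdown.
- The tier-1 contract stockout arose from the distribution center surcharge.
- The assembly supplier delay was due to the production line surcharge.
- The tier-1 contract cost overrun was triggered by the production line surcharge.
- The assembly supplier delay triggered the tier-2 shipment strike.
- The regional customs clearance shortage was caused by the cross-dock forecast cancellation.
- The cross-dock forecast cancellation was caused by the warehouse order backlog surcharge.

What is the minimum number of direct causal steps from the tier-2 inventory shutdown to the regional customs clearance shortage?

4

Shortest chain: the tier-2 inventory shutdown → the distribution center surcharge → the tier-1 contract stockout → the cross-dock forecast cancellation → the regional customs clearance shortage.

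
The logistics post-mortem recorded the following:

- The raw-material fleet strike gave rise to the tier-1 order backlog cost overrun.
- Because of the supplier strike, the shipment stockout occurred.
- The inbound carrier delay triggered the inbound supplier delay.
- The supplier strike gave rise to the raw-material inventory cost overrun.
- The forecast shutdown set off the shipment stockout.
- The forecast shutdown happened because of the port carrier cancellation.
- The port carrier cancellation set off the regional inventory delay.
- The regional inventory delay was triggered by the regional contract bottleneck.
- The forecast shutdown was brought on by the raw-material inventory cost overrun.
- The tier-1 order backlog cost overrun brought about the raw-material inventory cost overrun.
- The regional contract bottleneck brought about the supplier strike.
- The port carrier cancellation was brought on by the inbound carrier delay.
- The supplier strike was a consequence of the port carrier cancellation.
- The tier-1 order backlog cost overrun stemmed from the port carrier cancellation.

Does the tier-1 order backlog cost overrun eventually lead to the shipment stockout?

Yes

There is a causal chain: the tier-1 order backlog cost overrun → the raw-material inventory cost overrun → the forecast shutdown → the shipment stockout.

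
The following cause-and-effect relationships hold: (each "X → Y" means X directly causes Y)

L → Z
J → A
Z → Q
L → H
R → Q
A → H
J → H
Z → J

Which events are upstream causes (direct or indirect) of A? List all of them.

J, L, Z

Immediate cause of A: J.
Further upstream: L, Z.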